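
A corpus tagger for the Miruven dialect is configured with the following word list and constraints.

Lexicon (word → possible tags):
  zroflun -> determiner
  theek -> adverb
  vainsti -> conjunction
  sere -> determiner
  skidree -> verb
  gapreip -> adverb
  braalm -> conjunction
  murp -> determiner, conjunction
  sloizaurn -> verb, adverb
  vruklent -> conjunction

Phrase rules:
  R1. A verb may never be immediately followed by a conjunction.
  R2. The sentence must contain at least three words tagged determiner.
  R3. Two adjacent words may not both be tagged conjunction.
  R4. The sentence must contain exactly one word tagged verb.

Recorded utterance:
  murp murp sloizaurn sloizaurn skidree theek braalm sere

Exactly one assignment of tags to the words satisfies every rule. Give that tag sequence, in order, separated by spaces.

Candidates per position — 1:murp {determiner,conjunction}; 2:murp {determiner,conjunction}; 3:sloizaurn {verb,adverb}; 4:sloizaurn {verb,adverb}; 5:skidree {verb}; 6:theek {adverb}; 7:braalm {conjunction}; 8:sere {determiner}.
If word 1 were conjunction, no tagging could satisfy rule 2; so word 1 is determiner.
If word 2 were conjunction, no tagging could satisfy rule 2; so word 2 is determiner.
If word 3 were verb, no tagging could satisfy rule 4; so word 3 is adverb.
If word 4 were verb, no tagging could satisfy rule 4; so word 4 is adverb.
The unique satisfying tagging is: determiner determiner adverb adverb verb adverb conjunction determiner.
Checking: rule 1 ✓; rule 2 ✓; rule 3 ✓; rule 4 ✓.

determiner determiner adverb adverb verb adverb conjunction determiner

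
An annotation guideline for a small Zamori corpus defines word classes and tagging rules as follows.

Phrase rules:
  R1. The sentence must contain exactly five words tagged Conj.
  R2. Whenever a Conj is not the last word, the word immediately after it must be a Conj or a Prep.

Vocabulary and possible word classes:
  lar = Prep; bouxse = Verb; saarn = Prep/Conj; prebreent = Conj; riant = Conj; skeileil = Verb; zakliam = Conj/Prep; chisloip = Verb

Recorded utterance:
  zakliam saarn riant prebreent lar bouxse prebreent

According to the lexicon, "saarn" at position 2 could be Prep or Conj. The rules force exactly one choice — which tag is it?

Candidates per position — 1:zakliam {Conj,Prep}; 2:saarn {Prep,Conj}; 3:riant {Conj}; 4:prebreent {Conj}; 5:lar {Prep}; 6:bouxse {Verb}; 7:prebreent {Conj}.
If word 1 were Prep, no tagging could satisfy rule 1; so word 1 is Conj.
If word 2 were Prep, no tagging could satisfy rule 1; so word 2 is Conj.
The only consistent sequence is: Conj Conj Conj Conj Prep Verb Conj.
Rule-by-rule: rule 1 ✓; rule 2 ✓.

Conj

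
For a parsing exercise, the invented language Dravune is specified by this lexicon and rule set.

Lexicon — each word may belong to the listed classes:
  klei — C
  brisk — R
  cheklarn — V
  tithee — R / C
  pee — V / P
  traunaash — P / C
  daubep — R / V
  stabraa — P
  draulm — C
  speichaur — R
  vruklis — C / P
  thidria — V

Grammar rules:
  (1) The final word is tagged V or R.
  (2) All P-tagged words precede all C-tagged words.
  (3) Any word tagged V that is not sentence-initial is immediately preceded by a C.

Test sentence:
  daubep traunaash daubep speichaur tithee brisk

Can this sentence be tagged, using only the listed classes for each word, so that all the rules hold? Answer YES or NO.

YES

Candidates per position — 1:daubep {R,V}; 2:traunaash {P,C}; 3:daubep {R,V}; 4:speichaur {R}; 5:tithee {R,C}; 6:brisk {R}.
One satisfying assignment: R C R R C R.
Checking: rule 1 holds; rule 2 holds; rule 3 holds.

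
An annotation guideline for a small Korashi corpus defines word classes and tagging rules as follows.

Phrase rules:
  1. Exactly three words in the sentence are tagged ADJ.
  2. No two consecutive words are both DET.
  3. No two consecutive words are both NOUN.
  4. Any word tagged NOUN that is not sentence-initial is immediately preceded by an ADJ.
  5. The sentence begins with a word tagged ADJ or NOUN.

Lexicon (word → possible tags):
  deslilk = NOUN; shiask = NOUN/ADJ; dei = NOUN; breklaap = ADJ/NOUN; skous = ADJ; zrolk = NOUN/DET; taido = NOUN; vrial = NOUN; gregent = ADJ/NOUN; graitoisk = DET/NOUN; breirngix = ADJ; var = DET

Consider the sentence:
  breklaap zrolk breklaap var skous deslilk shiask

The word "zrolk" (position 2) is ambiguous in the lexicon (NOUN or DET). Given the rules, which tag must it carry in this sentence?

Candidates per position — 1:breklaap {ADJ,NOUN}; 2:zrolk {NOUN,DET}; 3:breklaap {ADJ,NOUN}; 4:var {DET}; 5:skous {ADJ}; 6:deslilk {NOUN}; 7:shiask {NOUN,ADJ}.
Position 3: NOUN is ruled out by rule 4; that leaves ADJ.
Position 7: NOUN is ruled out by rule 3; that leaves ADJ.
Position 1: ADJ is ruled out by rule 1; that leaves NOUN.
Position 2: NOUN is ruled out by rule 3; that leaves DET.
So the tagging must be: NOUN DET ADJ DET ADJ NOUN ADJ.
Checking: rule 1 ok; rule 2 ok; rule 3 ok; rule 4 ok; rule 5 ok.

DET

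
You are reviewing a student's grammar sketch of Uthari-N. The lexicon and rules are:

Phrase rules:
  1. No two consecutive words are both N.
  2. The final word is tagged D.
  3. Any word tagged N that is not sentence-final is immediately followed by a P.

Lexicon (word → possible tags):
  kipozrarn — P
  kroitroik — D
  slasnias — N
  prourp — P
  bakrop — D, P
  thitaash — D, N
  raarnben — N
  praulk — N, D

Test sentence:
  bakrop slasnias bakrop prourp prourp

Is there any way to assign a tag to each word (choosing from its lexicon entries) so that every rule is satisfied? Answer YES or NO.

Candidates per position — 1:bakrop {D,P}; 2:slasnias {N}; 3:bakrop {D,P}; 4:prourp {P}; 5:prourp {P}.
Rule 2 cannot be satisfied by any choice of tags from the lexicon.
So there is no consistent tagging.

NO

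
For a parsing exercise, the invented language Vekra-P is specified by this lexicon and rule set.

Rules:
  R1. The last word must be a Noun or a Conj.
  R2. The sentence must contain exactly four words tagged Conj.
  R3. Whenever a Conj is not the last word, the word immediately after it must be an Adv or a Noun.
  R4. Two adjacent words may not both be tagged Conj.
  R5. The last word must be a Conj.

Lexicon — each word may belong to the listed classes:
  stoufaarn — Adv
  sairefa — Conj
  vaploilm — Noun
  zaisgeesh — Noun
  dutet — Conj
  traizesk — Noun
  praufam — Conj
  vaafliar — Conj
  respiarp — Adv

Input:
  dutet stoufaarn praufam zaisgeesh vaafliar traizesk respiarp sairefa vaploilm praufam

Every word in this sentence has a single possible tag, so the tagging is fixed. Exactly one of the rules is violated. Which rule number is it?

Fixed tagging: Conj Adv Conj Noun Conj Noun Adv Conj Noun Conj.
Checking each rule: R1 holds, R2 violated, R3 holds, R4 holds, R5 holds.
Only rule 2 fails.

2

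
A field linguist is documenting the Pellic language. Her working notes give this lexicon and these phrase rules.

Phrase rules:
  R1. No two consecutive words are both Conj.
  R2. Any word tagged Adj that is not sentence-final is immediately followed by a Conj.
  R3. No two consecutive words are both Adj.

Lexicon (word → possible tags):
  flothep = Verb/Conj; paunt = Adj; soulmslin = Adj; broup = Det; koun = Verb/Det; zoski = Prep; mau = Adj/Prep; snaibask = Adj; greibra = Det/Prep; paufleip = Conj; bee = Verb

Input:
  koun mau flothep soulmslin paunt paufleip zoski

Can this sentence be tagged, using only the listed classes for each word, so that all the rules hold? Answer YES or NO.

Candidates per position — 1:koun {Verb,Det}; 2:mau {Adj,Prep}; 3:flothep {Verb,Conj}; 4:soulmslin {Adj}; 5:paunt {Adj}; 6:paufleip {Conj}; 7:zoski {Prep}.
Rule 2 cannot be satisfied by any choice of tags from the lexicon.
So there is no consistent tagging.

NO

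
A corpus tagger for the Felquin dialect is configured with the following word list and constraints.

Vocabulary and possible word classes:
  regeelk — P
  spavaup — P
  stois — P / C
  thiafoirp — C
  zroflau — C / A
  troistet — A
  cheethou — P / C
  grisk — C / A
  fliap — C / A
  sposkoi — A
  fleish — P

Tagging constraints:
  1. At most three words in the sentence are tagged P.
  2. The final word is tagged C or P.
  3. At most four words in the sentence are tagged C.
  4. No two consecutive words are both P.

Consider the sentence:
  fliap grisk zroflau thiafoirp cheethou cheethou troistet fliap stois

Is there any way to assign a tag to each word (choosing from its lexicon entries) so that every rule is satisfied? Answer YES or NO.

YES

Candidates per position — 1:fliap {C,A}; 2:grisk {C,A}; 3:zroflau {C,A}; 4:thiafoirp {C}; 5:cheethou {P,C}; 6:cheethou {P,C}; 7:troistet {A}; 8:fliap {C,A}; 9:stois {P,C}.
One satisfying assignment: A C A C P C A A C.
Checking: rule 1 holds; rule 2 holds; rule 3 holds; rule 4 holds.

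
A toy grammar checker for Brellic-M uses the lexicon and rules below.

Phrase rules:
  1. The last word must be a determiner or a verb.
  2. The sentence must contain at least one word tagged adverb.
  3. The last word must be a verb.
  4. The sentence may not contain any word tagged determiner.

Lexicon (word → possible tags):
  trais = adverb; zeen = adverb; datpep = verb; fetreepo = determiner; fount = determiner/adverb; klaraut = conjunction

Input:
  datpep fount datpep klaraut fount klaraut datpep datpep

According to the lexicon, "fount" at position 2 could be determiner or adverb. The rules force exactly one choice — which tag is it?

adverb

Candidates per position — 1:datpep {verb}; 2:fount {determiner,adverb}; 3:datpep {verb}; 4:klaraut {conjunction}; 5:fount {determiner,adverb}; 6:klaraut {conjunction}; 7:datpep {verb}; 8:datpep {verb}.
Position 2: tagging it determiner would leave rule 4 unsatisfiable, so it must be adverb.
Position 5: tagging it determiner would leave rule 4 unsatisfiable, so it must be adverb.
The unique satisfying tagging is: verb adverb verb conjunction adverb conjunction verb verb.
Checking: rule 1 holds; rule 2 holds; rule 3 holds; rule 4 holds.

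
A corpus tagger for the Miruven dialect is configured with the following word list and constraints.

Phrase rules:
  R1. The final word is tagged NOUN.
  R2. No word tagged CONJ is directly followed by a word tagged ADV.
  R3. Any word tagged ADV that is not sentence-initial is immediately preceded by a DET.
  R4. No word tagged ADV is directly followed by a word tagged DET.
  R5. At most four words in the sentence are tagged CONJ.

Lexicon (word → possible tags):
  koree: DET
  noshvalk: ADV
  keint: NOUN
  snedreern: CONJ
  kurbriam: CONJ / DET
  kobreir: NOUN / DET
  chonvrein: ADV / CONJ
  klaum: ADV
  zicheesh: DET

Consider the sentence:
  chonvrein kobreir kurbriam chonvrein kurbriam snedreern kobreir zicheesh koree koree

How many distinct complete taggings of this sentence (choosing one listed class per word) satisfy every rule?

0

Candidates per position — 1:chonvrein {ADV,CONJ}; 2:kobreir {NOUN,DET}; 3:kurbriam {CONJ,DET}; 4:chonvrein {ADV,CONJ}; 5:kurbriam {CONJ,DET}; 6:snedreern {CONJ}; 7:kobreir {NOUN,DET}; 8:zicheesh {DET}; 9:koree {DET}; 10:koree {DET}.
There are 64 candidate sequences in total.
Rule 1 cannot be satisfied by any choice of tags from the lexicon.
So there is no consistent tagging.
Count = 0.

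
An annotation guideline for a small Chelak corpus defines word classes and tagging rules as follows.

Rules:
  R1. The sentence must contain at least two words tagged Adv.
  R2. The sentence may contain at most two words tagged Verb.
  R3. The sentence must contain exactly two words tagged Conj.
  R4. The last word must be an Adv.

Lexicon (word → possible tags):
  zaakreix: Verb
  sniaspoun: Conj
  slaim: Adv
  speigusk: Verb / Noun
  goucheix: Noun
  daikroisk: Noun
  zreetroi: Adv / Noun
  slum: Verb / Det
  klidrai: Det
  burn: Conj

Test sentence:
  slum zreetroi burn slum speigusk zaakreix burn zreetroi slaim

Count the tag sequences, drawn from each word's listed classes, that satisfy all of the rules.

Candidates per position — 1:slum {Verb,Det}; 2:zreetroi {Adv,Noun}; 3:burn {Conj}; 4:slum {Verb,Det}; 5:speigusk {Verb,Noun}; 6:zaakreix {Verb}; 7:burn {Conj}; 8:zreetroi {Adv,Noun}; 9:slaim {Adv}.
There are 32 candidate sequences in total.
Checking each against the rules leaves 12 sequences.
Count = 12.

12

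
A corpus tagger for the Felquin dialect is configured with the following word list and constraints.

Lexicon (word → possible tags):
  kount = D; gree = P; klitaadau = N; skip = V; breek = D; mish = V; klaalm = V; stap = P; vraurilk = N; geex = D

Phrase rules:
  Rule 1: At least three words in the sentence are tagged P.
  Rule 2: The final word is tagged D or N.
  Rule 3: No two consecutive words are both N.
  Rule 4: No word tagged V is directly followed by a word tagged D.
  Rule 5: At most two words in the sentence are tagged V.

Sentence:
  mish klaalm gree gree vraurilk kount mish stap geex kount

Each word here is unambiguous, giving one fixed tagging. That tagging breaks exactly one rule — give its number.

5

Fixed tagging: V V P P N D V P D D.
Applying the rules: R1 holds, R2 holds, R3 holds, R4 holds, R5 violated.
Only rule 5 fails.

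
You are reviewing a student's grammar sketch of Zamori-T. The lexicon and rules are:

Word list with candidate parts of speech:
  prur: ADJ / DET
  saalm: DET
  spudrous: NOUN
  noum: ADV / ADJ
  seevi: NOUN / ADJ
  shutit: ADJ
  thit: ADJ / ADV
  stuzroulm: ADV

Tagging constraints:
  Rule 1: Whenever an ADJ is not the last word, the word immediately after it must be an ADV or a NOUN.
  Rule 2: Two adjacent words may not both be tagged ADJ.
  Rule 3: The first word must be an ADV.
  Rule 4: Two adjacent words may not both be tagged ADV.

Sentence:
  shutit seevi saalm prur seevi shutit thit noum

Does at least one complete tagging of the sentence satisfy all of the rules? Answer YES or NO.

Candidates per position — 1:shutit {ADJ}; 2:seevi {NOUN,ADJ}; 3:saalm {DET}; 4:prur {ADJ,DET}; 5:seevi {NOUN,ADJ}; 6:shutit {ADJ}; 7:thit {ADJ,ADV}; 8:noum {ADV,ADJ}.
Rule 3 cannot be satisfied by any choice of tags from the lexicon.
So there is no consistent tagging.

NO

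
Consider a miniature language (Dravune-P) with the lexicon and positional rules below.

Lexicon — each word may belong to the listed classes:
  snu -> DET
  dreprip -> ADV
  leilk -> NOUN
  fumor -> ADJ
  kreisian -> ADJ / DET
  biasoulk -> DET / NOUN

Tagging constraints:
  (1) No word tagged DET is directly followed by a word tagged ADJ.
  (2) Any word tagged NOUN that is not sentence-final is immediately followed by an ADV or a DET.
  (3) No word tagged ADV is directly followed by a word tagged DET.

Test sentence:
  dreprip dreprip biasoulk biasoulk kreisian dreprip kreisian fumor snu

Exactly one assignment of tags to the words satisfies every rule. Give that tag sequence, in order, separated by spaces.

ADV ADV NOUN DET DET ADV ADJ ADJ DET

Candidates per position — 1:dreprip {ADV}; 2:dreprip {ADV}; 3:biasoulk {DET,NOUN}; 4:biasoulk {DET,NOUN}; 5:kreisian {ADJ,DET}; 6:dreprip {ADV}; 7:kreisian {ADJ,DET}; 8:fumor {ADJ}; 9:snu {DET}.
Word 3 cannot be DET — rule 3 would then fail for every completion. It is NOUN.
Word 4 cannot be NOUN — rule 2 would then fail for every completion. It is DET.
Word 5 cannot be ADJ — rule 1 would then fail for every completion. It is DET.
Word 7 cannot be DET — rule 1 would then fail for every completion. It is ADJ.
That leaves exactly one tagging: ADV ADV NOUN DET DET ADV ADJ ADJ DET.
Verifying each rule — rule 1 holds; rule 2 holds; rule 3 holds.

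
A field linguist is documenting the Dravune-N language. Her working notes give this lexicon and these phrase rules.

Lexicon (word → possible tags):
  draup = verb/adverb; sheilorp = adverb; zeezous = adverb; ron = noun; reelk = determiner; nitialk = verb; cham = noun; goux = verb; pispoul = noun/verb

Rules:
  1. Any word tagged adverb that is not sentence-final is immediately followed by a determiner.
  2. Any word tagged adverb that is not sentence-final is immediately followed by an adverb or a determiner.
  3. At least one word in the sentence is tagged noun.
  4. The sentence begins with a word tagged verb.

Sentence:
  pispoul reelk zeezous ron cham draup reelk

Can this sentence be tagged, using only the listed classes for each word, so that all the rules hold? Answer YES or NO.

NO

Candidates per position — 1:pispoul {noun,verb}; 2:reelk {determiner}; 3:zeezous {adverb}; 4:ron {noun}; 5:cham {noun}; 6:draup {verb,adverb}; 7:reelk {determiner}.
Rule 1 cannot be satisfied by any choice of tags from the lexicon.
So there is no consistent tagging.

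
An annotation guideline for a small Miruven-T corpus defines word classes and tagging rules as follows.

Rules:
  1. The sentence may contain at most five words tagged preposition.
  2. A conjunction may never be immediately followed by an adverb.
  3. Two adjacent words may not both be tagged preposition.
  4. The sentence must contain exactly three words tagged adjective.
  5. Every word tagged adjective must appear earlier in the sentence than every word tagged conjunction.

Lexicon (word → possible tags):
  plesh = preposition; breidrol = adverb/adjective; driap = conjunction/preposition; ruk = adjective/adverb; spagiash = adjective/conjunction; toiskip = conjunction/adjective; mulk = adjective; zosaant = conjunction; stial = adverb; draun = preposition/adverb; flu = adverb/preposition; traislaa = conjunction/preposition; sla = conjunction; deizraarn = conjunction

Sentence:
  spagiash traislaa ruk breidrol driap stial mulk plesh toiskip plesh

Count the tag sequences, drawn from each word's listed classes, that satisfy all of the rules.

Candidates per position — 1:spagiash {adjective,conjunction}; 2:traislaa {conjunction,preposition}; 3:ruk {adjective,adverb}; 4:breidrol {adverb,adjective}; 5:driap {conjunction,preposition}; 6:stial {adverb}; 7:mulk {adjective}; 8:plesh {preposition}; 9:toiskip {conjunction,adjective}; 10:plesh {preposition}.
There are 64 candidate sequences in total.
The sequences that satisfy every rule: adjective preposition adjective adverb preposition adverb adjective preposition conjunction preposition; adjective preposition adverb adverb preposition adverb adjective preposition adjective preposition; adjective preposition adverb adjective preposition adverb adjective preposition conjunction preposition.
Count = 3.

3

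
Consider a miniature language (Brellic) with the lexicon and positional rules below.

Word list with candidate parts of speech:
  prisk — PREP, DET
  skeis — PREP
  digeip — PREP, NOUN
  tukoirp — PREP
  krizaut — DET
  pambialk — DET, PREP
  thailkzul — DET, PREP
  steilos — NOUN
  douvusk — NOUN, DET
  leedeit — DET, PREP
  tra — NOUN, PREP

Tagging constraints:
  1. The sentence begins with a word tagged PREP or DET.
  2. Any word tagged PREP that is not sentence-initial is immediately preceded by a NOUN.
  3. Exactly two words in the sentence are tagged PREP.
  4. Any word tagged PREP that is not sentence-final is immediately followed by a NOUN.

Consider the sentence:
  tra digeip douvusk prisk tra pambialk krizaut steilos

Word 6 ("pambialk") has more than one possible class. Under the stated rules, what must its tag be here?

Candidates per position — 1:tra {NOUN,PREP}; 2:digeip {PREP,NOUN}; 3:douvusk {NOUN,DET}; 4:prisk {PREP,DET}; 5:tra {NOUN,PREP}; 6:pambialk {DET,PREP}; 7:krizaut {DET}; 8:steilos {NOUN}.
Position 1: NOUN is ruled out by rule 1; that leaves PREP.
Position 2: PREP is ruled out by rule 2; that leaves NOUN.
Position 5: PREP is ruled out by rule 2; that leaves NOUN.
Position 6: PREP is ruled out by rule 4; that leaves DET.
Position 4: DET is ruled out by rule 3; that leaves PREP.
Position 3: DET is ruled out by rule 2; that leaves NOUN.
The only consistent sequence is: PREP NOUN NOUN PREP NOUN DET DET NOUN.
Rule-by-rule: rule 1 ok; rule 2 ok; rule 3 ok; rule 4 ok.

DET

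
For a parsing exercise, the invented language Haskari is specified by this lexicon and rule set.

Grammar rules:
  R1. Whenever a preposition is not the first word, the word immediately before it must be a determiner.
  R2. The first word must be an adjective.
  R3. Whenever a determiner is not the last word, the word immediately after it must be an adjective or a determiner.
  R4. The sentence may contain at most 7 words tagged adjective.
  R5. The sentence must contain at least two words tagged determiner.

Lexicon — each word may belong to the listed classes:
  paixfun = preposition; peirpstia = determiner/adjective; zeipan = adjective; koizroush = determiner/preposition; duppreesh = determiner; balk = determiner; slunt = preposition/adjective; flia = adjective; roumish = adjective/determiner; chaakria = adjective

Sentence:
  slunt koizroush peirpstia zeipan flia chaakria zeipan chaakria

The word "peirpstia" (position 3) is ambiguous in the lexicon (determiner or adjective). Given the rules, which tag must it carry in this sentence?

Candidates per position — 1:slunt {preposition,adjective}; 2:koizroush {determiner,preposition}; 3:peirpstia {determiner,adjective}; 4:zeipan {adjective}; 5:flia {adjective}; 6:chaakria {adjective}; 7:zeipan {adjective}; 8:chaakria {adjective}.
Position 1: preposition is ruled out by rule 2; that leaves adjective.
Position 2: preposition is ruled out by rule 1; that leaves determiner.
Position 3: adjective is ruled out by rule 5; that leaves determiner.
The only consistent sequence is: adjective determiner determiner adjective adjective adjective adjective adjective.
Rule-by-rule: rule 1 ✓; rule 2 ✓; rule 3 ✓; rule 4 ✓; rule 5 ✓.

determiner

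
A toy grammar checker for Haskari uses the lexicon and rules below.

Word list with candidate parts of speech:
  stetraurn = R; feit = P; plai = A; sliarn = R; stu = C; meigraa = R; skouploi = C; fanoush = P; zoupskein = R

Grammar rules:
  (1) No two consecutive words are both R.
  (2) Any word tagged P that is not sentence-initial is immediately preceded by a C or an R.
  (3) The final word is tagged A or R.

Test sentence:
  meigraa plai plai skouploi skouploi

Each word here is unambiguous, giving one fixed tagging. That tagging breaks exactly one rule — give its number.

Fixed tagging: R A A C C.
Rule check: R1 pass, R2 pass, R3 fail.
Only rule 3 fails.

3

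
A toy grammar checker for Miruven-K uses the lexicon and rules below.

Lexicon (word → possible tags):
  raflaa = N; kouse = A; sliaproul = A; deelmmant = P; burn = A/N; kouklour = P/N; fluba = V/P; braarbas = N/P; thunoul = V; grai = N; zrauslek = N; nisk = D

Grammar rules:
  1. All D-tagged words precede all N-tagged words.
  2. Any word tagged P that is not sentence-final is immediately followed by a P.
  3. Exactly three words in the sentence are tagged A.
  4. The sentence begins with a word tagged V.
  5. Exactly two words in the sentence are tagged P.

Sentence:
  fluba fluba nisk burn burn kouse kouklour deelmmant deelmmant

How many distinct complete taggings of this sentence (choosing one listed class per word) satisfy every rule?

1

Candidates per position — 1:fluba {V,P}; 2:fluba {V,P}; 3:nisk {D}; 4:burn {A,N}; 5:burn {A,N}; 6:kouse {A}; 7:kouklour {P,N}; 8:deelmmant {P}; 9:deelmmant {P}.
There are 32 candidate sequences in total.
The sequences that satisfy every rule: V V D A A A N P P.
Count = 1.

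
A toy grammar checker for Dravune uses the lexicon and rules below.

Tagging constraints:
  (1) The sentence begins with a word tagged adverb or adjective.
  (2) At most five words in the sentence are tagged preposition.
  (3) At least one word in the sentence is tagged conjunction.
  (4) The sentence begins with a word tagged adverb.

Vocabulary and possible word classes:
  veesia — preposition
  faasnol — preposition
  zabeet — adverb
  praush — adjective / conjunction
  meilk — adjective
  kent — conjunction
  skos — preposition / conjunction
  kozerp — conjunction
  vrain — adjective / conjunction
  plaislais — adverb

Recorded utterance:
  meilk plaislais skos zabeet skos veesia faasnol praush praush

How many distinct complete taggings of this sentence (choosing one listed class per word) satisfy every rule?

Candidates per position — 1:meilk {adjective}; 2:plaislais {adverb}; 3:skos {preposition,conjunction}; 4:zabeet {adverb}; 5:skos {preposition,conjunction}; 6:veesia {preposition}; 7:faasnol {preposition}; 8:praush {adjective,conjunction}; 9:praush {adjective,conjunction}.
There are 16 candidate sequences in total.
Rule 4 cannot be satisfied by any choice of tags from the lexicon.
So there is no consistent tagging.
Count = 0.

0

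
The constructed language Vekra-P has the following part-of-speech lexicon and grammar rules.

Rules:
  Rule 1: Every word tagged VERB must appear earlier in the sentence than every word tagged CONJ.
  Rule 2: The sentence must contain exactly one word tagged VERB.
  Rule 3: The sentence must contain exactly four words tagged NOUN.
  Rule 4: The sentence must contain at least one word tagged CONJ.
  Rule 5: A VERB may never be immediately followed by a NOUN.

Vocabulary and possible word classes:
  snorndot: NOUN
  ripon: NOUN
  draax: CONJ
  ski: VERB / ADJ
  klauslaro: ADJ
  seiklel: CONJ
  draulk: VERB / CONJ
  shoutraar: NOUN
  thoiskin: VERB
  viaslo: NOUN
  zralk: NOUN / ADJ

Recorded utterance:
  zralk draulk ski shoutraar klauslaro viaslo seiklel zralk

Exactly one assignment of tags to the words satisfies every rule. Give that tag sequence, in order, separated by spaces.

NOUN VERB ADJ NOUN ADJ NOUN CONJ NOUN

Candidates per position — 1:zralk {NOUN,ADJ}; 2:draulk {VERB,CONJ}; 3:ski {VERB,ADJ}; 4:shoutraar {NOUN}; 5:klauslaro {ADJ}; 6:viaslo {NOUN}; 7:seiklel {CONJ}; 8:zralk {NOUN,ADJ}.
Word 1 cannot be ADJ — rule 3 would then fail for every completion. It is NOUN.
Word 3 cannot be VERB — rule 5 would then fail for every completion. It is ADJ.
Word 8 cannot be ADJ — rule 3 would then fail for every completion. It is NOUN.
Word 2 cannot be CONJ — rule 2 would then fail for every completion. It is VERB.
That leaves exactly one tagging: NOUN VERB ADJ NOUN ADJ NOUN CONJ NOUN.
Checking: rule 1 holds; rule 2 holds; rule 3 holds; rule 4 holds; rule 5 holds.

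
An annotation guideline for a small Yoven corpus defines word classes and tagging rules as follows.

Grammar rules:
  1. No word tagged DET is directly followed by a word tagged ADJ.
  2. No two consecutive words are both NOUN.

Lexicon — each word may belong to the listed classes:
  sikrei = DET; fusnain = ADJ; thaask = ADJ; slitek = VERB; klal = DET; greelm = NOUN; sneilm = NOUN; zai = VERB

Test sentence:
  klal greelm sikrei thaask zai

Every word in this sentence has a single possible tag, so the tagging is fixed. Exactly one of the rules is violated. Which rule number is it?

1

Fixed tagging: DET NOUN DET ADJ VERB.
Applying the rules: R1 fail, R2 pass.
Only rule 1 fails.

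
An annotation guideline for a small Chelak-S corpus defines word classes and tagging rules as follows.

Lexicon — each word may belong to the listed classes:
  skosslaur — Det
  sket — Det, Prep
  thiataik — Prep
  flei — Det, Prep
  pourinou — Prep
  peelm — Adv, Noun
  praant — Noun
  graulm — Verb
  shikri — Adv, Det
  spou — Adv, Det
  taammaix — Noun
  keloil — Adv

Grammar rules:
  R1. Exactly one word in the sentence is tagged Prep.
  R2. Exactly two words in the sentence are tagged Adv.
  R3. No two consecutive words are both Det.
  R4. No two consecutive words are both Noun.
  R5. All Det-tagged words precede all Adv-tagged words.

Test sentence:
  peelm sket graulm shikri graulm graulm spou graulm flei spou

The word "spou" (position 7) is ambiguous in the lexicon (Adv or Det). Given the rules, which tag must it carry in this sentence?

Adv

Candidates per position — 1:peelm {Adv,Noun}; 2:sket {Det,Prep}; 3:graulm {Verb}; 4:shikri {Adv,Det}; 5:graulm {Verb}; 6:graulm {Verb}; 7:spou {Adv,Det}; 8:graulm {Verb}; 9:flei {Det,Prep}; 10:spou {Adv,Det}.
Position 7: the remaining choice is settled jointly with positions 1, 2, 4, 9, 10 — only Adv at position 7 is part of a tagging that satisfies every rule.
The only consistent sequence is: Noun Det Verb Det Verb Verb Adv Verb Prep Adv.
Checking: rule 1 holds; rule 2 holds; rule 3 holds; rule 4 holds; rule 5 holds.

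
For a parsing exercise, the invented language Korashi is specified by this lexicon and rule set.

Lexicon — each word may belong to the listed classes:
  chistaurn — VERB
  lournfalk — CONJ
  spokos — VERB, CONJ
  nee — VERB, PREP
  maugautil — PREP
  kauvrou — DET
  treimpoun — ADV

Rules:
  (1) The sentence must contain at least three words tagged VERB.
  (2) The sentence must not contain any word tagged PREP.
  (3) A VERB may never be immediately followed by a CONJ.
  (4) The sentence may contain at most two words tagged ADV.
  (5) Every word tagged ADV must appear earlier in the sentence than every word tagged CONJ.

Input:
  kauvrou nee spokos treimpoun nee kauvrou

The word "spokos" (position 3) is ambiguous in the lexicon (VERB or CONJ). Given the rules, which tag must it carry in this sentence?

VERB

Candidates per position — 1:kauvrou {DET}; 2:nee {VERB,PREP}; 3:spokos {VERB,CONJ}; 4:treimpoun {ADV}; 5:nee {VERB,PREP}; 6:kauvrou {DET}.
Position 2: PREP is ruled out by rule 1; that leaves VERB.
Position 3: CONJ is ruled out by rule 1; that leaves VERB.
Position 5: PREP is ruled out by rule 1; that leaves VERB.
That leaves exactly one tagging: DET VERB VERB ADV VERB DET.
Rule-by-rule: rule 1 satisfied; rule 2 satisfied; rule 3 satisfied; rule 4 satisfied; rule 5 satisfied.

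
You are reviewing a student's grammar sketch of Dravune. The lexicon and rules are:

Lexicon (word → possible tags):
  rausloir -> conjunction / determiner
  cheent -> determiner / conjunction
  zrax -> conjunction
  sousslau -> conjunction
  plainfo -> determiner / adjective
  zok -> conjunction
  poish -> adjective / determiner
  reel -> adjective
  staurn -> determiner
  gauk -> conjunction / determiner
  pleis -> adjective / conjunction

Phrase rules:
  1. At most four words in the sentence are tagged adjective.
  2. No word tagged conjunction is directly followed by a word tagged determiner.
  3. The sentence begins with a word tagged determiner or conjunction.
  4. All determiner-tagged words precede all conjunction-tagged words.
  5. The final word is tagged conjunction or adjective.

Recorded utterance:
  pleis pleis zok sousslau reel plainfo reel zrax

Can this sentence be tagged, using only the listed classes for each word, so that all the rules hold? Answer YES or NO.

Candidates per position — 1:pleis {adjective,conjunction}; 2:pleis {adjective,conjunction}; 3:zok {conjunction}; 4:sousslau {conjunction}; 5:reel {adjective}; 6:plainfo {determiner,adjective}; 7:reel {adjective}; 8:zrax {conjunction}.
One satisfying assignment: conjunction conjunction conjunction conjunction adjective adjective adjective conjunction.
Checking: rule 1 satisfied; rule 2 satisfied; rule 3 satisfied; rule 4 satisfied; rule 5 satisfied.

YES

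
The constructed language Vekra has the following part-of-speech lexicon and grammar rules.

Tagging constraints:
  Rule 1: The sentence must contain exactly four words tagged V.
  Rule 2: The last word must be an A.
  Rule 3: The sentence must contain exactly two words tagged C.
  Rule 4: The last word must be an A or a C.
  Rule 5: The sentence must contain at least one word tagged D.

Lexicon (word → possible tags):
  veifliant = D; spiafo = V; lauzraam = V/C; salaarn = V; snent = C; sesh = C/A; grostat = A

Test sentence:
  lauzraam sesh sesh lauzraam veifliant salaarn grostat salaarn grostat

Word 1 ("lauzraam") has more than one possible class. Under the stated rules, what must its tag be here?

Candidates per position — 1:lauzraam {V,C}; 2:sesh {C,A}; 3:sesh {C,A}; 4:lauzraam {V,C}; 5:veifliant {D}; 6:salaarn {V}; 7:grostat {A}; 8:salaarn {V}; 9:grostat {A}.
At position 1, choosing C makes rule 1 impossible to satisfy; hence V.
At position 4, choosing C makes rule 1 impossible to satisfy; hence V.
At position 2, choosing A makes rule 3 impossible to satisfy; hence C.
At position 3, choosing A makes rule 3 impossible to satisfy; hence C.
So the tagging must be: V C C V D V A V A.
Check: rule 1 ok; rule 2 ok; rule 3 ok; rule 4 ok; rule 5 ok.

V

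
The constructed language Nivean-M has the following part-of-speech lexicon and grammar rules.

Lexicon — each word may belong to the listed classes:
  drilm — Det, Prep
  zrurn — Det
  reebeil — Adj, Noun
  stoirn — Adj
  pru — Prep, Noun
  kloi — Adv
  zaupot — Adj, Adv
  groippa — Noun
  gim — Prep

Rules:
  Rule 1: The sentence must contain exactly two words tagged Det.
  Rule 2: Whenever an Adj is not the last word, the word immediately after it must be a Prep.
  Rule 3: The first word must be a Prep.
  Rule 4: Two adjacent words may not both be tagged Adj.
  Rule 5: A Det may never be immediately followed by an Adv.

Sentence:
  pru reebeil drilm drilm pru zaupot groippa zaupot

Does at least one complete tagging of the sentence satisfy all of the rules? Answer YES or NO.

Candidates per position — 1:pru {Prep,Noun}; 2:reebeil {Adj,Noun}; 3:drilm {Det,Prep}; 4:drilm {Det,Prep}; 5:pru {Prep,Noun}; 6:zaupot {Adj,Adv}; 7:groippa {Noun}; 8:zaupot {Adj,Adv}.
One satisfying assignment: Prep Noun Det Det Prep Adv Noun Adj.
Rule-by-rule: rule 1 ok; rule 2 ok; rule 3 ok; rule 4 ok; rule 5 ok.

YES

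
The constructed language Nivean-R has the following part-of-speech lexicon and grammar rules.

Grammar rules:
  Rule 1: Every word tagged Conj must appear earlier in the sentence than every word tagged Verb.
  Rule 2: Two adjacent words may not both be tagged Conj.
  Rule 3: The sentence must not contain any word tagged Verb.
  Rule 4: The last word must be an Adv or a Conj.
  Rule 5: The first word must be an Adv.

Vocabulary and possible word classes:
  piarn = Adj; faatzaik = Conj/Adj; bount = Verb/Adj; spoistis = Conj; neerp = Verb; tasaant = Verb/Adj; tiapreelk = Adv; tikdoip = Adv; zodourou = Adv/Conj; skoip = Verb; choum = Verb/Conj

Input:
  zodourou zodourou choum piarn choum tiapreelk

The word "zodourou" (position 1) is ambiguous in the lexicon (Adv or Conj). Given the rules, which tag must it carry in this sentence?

Adv

Candidates per position — 1:zodourou {Adv,Conj}; 2:zodourou {Adv,Conj}; 3:choum {Verb,Conj}; 4:piarn {Adj}; 5:choum {Verb,Conj}; 6:tiapreelk {Adv}.
At position 1, choosing Conj makes rule 5 impossible to satisfy; hence Adv.
At position 3, choosing Verb makes rule 3 impossible to satisfy; hence Conj.
At position 5, choosing Verb makes rule 3 impossible to satisfy; hence Conj.
At position 2, choosing Conj makes rule 2 impossible to satisfy; hence Adv.
The only consistent sequence is: Adv Adv Conj Adj Conj Adv.
Checking: rule 1 ok; rule 2 ok; rule 3 ok; rule 4 ok; rule 5 ok.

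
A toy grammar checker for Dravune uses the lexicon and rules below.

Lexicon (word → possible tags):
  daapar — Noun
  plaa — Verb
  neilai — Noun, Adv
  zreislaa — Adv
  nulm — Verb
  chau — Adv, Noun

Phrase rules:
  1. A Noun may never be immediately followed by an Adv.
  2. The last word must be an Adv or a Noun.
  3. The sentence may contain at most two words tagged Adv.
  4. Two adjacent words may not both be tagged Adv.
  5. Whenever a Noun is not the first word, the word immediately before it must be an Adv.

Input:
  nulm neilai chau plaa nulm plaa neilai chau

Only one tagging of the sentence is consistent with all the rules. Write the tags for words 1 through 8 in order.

Candidates per position — 1:nulm {Verb}; 2:neilai {Noun,Adv}; 3:chau {Adv,Noun}; 4:plaa {Verb}; 5:nulm {Verb}; 6:plaa {Verb}; 7:neilai {Noun,Adv}; 8:chau {Adv,Noun}.
If word 2 were Noun, no tagging could satisfy rule 5; so word 2 is Adv.
If word 3 were Adv, no tagging could satisfy rule 4; so word 3 is Noun.
If word 7 were Noun, no tagging could satisfy rule 5; so word 7 is Adv.
If word 8 were Adv, no tagging could satisfy rule 3; so word 8 is Noun.
The only consistent sequence is: Verb Adv Noun Verb Verb Verb Adv Noun.
Verifying each rule — rule 1 holds; rule 2 holds; rule 3 holds; rule 4 holds; rule 5 holds.

Verb Adv Noun Verb Verb Verb Adv Noun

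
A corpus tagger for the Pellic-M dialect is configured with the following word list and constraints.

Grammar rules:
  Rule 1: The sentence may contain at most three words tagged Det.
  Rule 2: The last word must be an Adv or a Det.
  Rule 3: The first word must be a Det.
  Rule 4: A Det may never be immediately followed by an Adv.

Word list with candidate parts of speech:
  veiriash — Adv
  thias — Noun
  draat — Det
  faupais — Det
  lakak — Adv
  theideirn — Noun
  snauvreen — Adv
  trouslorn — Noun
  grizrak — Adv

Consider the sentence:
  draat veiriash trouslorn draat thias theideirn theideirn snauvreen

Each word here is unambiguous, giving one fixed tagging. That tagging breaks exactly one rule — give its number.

4

Fixed tagging: Det Adv Noun Det Noun Noun Noun Adv.
Checking each rule: R1 ok, R2 ok, R3 ok, R4 fails.
Only rule 4 fails.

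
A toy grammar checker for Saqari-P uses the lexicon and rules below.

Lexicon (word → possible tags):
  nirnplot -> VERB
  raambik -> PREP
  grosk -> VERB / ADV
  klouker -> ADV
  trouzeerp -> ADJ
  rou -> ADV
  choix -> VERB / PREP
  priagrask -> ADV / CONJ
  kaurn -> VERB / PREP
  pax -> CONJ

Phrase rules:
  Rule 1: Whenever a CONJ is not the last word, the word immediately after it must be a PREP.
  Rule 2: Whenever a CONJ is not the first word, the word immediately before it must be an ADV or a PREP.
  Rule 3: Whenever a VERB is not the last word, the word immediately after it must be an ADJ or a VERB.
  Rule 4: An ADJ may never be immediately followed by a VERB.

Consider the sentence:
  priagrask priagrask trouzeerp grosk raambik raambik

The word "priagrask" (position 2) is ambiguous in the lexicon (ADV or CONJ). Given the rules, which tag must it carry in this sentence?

Candidates per position — 1:priagrask {ADV,CONJ}; 2:priagrask {ADV,CONJ}; 3:trouzeerp {ADJ}; 4:grosk {VERB,ADV}; 5:raambik {PREP}; 6:raambik {PREP}.
At position 1, choosing CONJ makes rule 1 impossible to satisfy; hence ADV.
At position 2, choosing CONJ makes rule 1 impossible to satisfy; hence ADV.
At position 4, choosing VERB makes rule 3 impossible to satisfy; hence ADV.
That leaves exactly one tagging: ADV ADV ADJ ADV PREP PREP.
Checking: rule 1 ok; rule 2 ok; rule 3 ok; rule 4 ok.

ADV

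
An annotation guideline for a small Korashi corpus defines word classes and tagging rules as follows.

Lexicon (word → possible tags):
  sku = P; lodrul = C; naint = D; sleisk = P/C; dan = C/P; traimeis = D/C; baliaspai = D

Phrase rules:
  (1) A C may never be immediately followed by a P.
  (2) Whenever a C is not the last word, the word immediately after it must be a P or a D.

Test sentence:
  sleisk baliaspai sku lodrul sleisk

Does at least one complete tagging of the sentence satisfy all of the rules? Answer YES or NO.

NO

Candidates per position — 1:sleisk {P,C}; 2:baliaspai {D}; 3:sku {P}; 4:lodrul {C}; 5:sleisk {P,C}.
Every candidate sequence violates at least one rule; no consistent tagging exists.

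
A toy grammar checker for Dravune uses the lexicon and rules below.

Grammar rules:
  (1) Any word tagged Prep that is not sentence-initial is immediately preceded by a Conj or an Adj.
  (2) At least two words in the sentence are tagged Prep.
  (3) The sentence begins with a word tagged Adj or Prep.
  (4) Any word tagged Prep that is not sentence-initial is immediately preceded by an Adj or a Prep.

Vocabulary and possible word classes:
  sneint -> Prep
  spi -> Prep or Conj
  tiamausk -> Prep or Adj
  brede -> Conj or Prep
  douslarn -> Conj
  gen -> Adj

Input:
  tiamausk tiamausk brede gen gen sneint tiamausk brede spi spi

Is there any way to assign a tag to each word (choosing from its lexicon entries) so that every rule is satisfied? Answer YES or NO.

Candidates per position — 1:tiamausk {Prep,Adj}; 2:tiamausk {Prep,Adj}; 3:brede {Conj,Prep}; 4:gen {Adj}; 5:gen {Adj}; 6:sneint {Prep}; 7:tiamausk {Prep,Adj}; 8:brede {Conj,Prep}; 9:spi {Prep,Conj}; 10:spi {Prep,Conj}.
One satisfying assignment: Adj Adj Prep Adj Adj Prep Adj Conj Conj Conj.
Rule-by-rule: rule 1 ok; rule 2 ok; rule 3 ok; rule 4 ok.

YES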